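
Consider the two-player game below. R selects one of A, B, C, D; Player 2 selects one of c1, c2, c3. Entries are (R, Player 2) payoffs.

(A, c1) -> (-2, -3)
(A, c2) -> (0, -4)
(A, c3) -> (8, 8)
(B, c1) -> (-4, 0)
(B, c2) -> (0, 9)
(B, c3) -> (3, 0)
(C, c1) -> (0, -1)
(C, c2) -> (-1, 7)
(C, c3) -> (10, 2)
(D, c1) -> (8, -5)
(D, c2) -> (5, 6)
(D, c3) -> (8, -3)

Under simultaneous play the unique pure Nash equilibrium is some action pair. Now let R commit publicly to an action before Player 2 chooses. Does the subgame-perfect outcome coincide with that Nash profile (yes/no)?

no

Backward induction with R moving first.
- A: BR = c3, leader payoff 8.
- B: BR = c2, leader payoff 0.
- C: BR = c2, leader payoff -1.
- D: BR = c2, leader payoff 5.
Among 8, 0, -1, 5, the best is 8 at A. Subgame-perfect outcome: (A, c3) with payoffs (8, 8).
For the simultaneous game, intersect best replies.
R's best replies: c1→D; c2→D; c3→C.
Player 2's best replies: A→c3; B→c2; C→c2; D→c2.
The unique mutual best reply is (D, c2), giving (5, 6).
Sequential outcome (A, c3) differs from the Nash profile (D, c2).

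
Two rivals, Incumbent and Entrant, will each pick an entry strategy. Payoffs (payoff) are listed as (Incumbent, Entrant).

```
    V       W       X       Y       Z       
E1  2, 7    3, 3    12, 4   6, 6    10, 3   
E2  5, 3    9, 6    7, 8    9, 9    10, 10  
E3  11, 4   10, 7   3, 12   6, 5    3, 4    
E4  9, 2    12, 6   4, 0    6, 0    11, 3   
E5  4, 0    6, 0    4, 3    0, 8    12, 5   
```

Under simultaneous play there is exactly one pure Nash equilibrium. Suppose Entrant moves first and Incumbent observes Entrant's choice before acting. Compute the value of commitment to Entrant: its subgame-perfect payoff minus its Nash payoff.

3

Incumbent best-responds to each possible Entrant move:
- V → Incumbent plays E3 (best of 2, 5, 11, 9, 4); Entrant gets 4.
- W → Incumbent plays E4 (best of 3, 9, 10, 12, 6); Entrant gets 6.
- X → Incumbent plays E1 (best of 12, 7, 3, 4, 4); Entrant gets 4.
- Y → Incumbent plays E2 (best of 6, 9, 6, 6, 0); Entrant gets 9.
- Z → Incumbent plays E5 (best of 10, 10, 3, 11, 12); Entrant gets 5.
Maximizing over 4, 6, 4, 9, 5, Entrant chooses Y. Subgame-perfect outcome: (E2, Y) with payoffs (9, 9).
Under simultaneous play:
Incumbent's best replies: V→E3; W→E4; X→E1; Y→E2; Z→E5.
Entrant's best replies: E1→V; E2→Z; E3→X; E4→W; E5→Y.
Only (E4, W) has each player best-responding; Nash payoffs (12, 6).
Entrant's commitment gain: 9 − 6 = 3.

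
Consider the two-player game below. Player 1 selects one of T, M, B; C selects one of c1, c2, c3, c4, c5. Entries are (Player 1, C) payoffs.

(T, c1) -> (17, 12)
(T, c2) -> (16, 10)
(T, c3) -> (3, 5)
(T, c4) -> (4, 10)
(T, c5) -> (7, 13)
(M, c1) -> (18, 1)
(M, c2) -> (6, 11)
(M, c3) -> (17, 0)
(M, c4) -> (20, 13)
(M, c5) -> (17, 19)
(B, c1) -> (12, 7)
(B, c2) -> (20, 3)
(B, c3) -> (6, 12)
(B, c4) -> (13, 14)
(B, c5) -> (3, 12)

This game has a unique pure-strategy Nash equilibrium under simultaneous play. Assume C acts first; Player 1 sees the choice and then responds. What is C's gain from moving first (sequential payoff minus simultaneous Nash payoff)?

Backward induction with C moving first.
- c1: BR = M, leader payoff 1.
- c2: BR = B, leader payoff 3.
- c3: BR = M, leader payoff 0.
- c4: BR = M, leader payoff 13.
- c5: BR = M, leader payoff 19.
Among 1, 3, 0, 13, 19, the best is 19 at c5. Subgame-perfect outcome: (M, c5) with payoffs (17, 19).
Now find the simultaneous Nash equilibrium.
Player 1's best replies: c1→M; c2→B; c3→M; c4→M; c5→M.
C's best replies: T→c5; M→c5; B→c4.
The unique mutual best reply is (M, c5), giving (17, 19).
C's commitment gain: 19 − 19 = 0.

0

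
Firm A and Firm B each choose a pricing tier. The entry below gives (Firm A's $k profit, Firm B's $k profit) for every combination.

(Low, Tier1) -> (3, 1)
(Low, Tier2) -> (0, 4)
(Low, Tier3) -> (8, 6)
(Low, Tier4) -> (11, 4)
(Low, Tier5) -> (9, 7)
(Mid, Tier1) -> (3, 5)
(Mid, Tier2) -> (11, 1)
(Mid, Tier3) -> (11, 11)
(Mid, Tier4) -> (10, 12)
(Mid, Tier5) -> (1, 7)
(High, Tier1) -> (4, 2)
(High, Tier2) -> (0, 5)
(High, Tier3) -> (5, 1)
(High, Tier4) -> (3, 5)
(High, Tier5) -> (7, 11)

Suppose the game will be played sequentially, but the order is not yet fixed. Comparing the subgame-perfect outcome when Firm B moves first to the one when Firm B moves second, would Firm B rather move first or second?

If Firm A leads: Firm B's best replies are Low→Tier5, Mid→Tier4, High→Tier5; Firm A's induced payoffs 9, 10, 7; outcome (Mid, Tier4), payoffs (10, 12).
If Firm B leads: Firm A's best replies are Tier1→High, Tier2→Mid, Tier3→Mid, Tier4→Low, Tier5→Low; Firm B's induced payoffs 2, 1, 11, 4, 7; outcome (Mid, Tier3), payoffs (11, 11).
Firm B gets 11 moving first and 12 moving second, so Firm B prefers to move second.

second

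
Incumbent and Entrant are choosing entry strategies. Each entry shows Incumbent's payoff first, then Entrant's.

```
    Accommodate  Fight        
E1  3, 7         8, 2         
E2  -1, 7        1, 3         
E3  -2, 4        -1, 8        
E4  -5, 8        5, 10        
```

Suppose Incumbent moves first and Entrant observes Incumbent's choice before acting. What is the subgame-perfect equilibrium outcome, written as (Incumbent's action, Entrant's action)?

Backward induction with Incumbent moving first.
- E1: Entrant compares 7, 2 and picks Accommodate; Incumbent would get 3.
- E2: Entrant compares 7, 3 and picks Accommodate; Incumbent would get -1.
- E3: Entrant compares 4, 8 and picks Fight; Incumbent would get -1.
- E4: Entrant compares 8, 10 and picks Fight; Incumbent would get 5.
Maximizing over 3, -1, -1, 5, Incumbent chooses E4. Subgame-perfect outcome: (E4, Fight) with payoffs (5, 10).

(E4, Fight)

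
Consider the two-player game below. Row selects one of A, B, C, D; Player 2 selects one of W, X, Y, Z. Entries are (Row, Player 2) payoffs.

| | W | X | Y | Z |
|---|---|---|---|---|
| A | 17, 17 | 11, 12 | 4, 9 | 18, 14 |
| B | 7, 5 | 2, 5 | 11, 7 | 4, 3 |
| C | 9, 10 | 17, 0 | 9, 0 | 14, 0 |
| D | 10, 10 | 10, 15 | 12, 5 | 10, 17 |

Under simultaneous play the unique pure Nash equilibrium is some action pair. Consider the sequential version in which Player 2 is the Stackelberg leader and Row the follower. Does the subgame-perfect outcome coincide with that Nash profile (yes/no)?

yes

Row best-responds to each possible Player 2 move:
- W → Row plays A (best of 17, 7, 9, 10); Player 2 gets 17.
- X → Row plays C (best of 11, 2, 17, 10); Player 2 gets 0.
- Y → Row plays D (best of 4, 11, 9, 12); Player 2 gets 5.
- Z → Row plays A (best of 18, 4, 14, 10); Player 2 gets 14.
Player 2's induced payoffs are 17, 0, 5, 14, so Player 2 commits to W. Subgame-perfect outcome: (A, W) with payoffs (17, 17).
Now find the simultaneous Nash equilibrium.
Row's best replies: W→A; X→C; Y→D; Z→A.
Player 2's best replies: A→W; B→Y; C→W; D→Z.
The unique mutual best reply is (A, W), giving (17, 17).
Sequential outcome (A, W) coincides with the Nash profile (A, W).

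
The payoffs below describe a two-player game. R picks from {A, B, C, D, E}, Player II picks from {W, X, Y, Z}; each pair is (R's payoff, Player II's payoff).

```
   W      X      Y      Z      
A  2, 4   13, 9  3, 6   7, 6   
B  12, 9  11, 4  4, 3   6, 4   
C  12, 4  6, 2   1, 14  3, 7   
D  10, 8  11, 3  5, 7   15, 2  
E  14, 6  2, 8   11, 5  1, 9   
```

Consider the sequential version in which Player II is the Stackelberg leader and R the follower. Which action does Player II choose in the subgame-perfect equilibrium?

Backward induction with Player II moving first.
- W: R compares 2, 12, 12, 10, 14 and picks E; Player II would get 6.
- X: R compares 13, 11, 6, 11, 2 and picks A; Player II would get 9.
- Y: R compares 3, 4, 1, 5, 11 and picks E; Player II would get 5.
- Z: R compares 7, 6, 3, 15, 1 and picks D; Player II would get 2.
Maximizing over 6, 9, 5, 2, Player II chooses X. Subgame-perfect outcome: (A, X) with payoffs (13, 9).

X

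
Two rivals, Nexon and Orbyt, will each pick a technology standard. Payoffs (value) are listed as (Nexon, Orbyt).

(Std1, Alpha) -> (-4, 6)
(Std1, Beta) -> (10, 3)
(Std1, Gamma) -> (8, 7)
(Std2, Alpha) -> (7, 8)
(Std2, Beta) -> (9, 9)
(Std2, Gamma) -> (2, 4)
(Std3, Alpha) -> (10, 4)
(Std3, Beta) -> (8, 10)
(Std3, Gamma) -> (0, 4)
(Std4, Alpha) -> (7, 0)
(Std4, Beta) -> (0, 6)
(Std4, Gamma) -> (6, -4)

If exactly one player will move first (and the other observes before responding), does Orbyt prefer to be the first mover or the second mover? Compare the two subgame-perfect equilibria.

second

If Nexon leads: Orbyt's best replies are Std1→Gamma, Std2→Beta, Std3→Beta, Std4→Beta; Nexon's induced payoffs 8, 9, 8, 0; outcome (Std2, Beta), payoffs (9, 9).
If Orbyt leads: Nexon's best replies are Alpha→Std3, Beta→Std1, Gamma→Std1; Orbyt's induced payoffs 4, 3, 7; outcome (Std1, Gamma), payoffs (8, 7).
Orbyt gets 7 moving first and 9 moving second, so Orbyt prefers to move second.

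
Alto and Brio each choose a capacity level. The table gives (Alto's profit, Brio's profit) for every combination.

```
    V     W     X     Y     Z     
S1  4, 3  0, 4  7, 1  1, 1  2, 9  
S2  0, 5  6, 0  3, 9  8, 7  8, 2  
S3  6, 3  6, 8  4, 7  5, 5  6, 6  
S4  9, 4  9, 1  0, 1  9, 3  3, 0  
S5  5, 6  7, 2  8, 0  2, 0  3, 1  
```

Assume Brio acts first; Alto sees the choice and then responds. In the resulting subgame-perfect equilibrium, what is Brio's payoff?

Backward induction with Brio moving first.
- V: Alto compares 4, 0, 6, 9, 5 and picks S4; Brio would get 4.
- W: Alto compares 0, 6, 6, 9, 7 and picks S4; Brio would get 1.
- X: Alto compares 7, 3, 4, 0, 8 and picks S5; Brio would get 0.
- Y: Alto compares 1, 8, 5, 9, 2 and picks S4; Brio would get 3.
- Z: Alto compares 2, 8, 6, 3, 3 and picks S2; Brio would get 2.
Maximizing over 4, 1, 0, 3, 2, Brio chooses V. Subgame-perfect outcome: (S4, V) with payoffs (9, 4).

4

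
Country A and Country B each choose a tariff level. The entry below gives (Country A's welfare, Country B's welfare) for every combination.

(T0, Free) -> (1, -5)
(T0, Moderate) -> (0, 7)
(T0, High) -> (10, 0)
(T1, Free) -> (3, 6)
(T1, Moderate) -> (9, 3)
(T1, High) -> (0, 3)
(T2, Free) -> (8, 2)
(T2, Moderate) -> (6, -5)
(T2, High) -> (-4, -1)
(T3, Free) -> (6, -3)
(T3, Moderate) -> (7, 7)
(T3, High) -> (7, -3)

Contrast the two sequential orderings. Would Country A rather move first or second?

second

If Country A leads: Country B's best replies are T0→Moderate, T1→Free, T2→Free, T3→Moderate; Country A's induced payoffs 0, 3, 8, 7; outcome (T2, Free), payoffs (8, 2).
If Country B leads: Country A's best replies are Free→T2, Moderate→T1, High→T0; Country B's induced payoffs 2, 3, 0; outcome (T1, Moderate), payoffs (9, 3).
Country A gets 8 moving first and 9 moving second, so Country A prefers to move second.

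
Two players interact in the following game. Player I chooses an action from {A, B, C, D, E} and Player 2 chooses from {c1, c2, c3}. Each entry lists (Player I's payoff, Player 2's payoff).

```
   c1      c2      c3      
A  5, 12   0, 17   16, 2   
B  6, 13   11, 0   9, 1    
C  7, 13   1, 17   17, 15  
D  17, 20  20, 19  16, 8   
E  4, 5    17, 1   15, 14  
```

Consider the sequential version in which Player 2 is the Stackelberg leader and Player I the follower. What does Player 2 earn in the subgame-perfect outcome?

20

Work backward from Player I's decision.
- c1 → Player I plays D (best of 5, 6, 7, 17, 4); Player 2 gets 20.
- c2 → Player I plays D (best of 0, 11, 1, 20, 17); Player 2 gets 19.
- c3 → Player I plays C (best of 16, 9, 17, 16, 15); Player 2 gets 15.
Player 2's induced payoffs are 20, 19, 15, so Player 2 commits to c1. Subgame-perfect outcome: (D, c1) with payoffs (17, 20).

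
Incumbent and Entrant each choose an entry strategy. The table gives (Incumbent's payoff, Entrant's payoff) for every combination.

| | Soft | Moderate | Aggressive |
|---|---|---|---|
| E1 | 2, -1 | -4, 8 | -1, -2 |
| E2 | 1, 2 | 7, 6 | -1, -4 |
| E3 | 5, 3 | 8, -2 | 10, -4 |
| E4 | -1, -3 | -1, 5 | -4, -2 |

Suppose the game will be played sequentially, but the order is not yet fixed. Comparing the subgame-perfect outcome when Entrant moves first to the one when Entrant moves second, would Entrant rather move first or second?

If Incumbent leads: Entrant's best replies are E1→Moderate, E2→Moderate, E3→Soft, E4→Moderate; Incumbent's induced payoffs -4, 7, 5, -1; outcome (E2, Moderate), payoffs (7, 6).
If Entrant leads: Incumbent's best replies are Soft→E3, Moderate→E3, Aggressive→E3; Entrant's induced payoffs 3, -2, -4; outcome (E3, Soft), payoffs (5, 3).
Entrant gets 3 moving first and 6 moving second, so Entrant prefers to move second.

second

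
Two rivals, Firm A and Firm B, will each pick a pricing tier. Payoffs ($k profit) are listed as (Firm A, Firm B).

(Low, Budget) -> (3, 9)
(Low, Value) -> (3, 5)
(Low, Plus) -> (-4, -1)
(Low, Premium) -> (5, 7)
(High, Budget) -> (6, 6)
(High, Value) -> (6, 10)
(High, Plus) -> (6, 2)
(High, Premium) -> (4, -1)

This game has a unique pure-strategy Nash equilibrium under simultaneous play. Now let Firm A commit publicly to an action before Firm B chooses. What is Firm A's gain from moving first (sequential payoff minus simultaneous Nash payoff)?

0

Firm B best-responds to each possible Firm A move:
- Low: BR = Budget, leader payoff 3.
- High: BR = Value, leader payoff 6.
Maximizing over 3, 6, Firm A chooses High. Subgame-perfect outcome: (High, Value) with payoffs (6, 10).
Under simultaneous play:
Firm A's best replies: Budget→High; Value→High; Plus→High; Premium→Low.
Firm B's best replies: Low→Budget; High→Value.
Only (High, Value) has each player best-responding; Nash payoffs (6, 10).
Firm A's commitment gain: 6 − 6 = 0.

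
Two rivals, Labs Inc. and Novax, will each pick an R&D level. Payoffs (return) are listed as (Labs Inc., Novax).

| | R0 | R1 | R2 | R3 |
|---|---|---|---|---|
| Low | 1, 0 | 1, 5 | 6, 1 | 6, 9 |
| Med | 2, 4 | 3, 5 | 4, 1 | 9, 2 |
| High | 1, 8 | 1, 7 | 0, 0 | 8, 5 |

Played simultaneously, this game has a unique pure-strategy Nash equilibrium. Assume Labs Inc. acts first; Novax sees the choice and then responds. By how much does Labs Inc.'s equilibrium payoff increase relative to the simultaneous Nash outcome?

Work backward from Novax's decision.
- Low: BR = R3, leader payoff 6.
- Med: BR = R1, leader payoff 3.
- High: BR = R0, leader payoff 1.
Among 6, 3, 1, the best is 6 at Low. Subgame-perfect outcome: (Low, R3) with payoffs (6, 9).
For the simultaneous game, intersect best replies.
Labs Inc.'s best replies: R0→Med; R1→Med; R2→Low; R3→Med.
Novax's best replies: Low→R3; Med→R1; High→R0.
Only (Med, R1) has each player best-responding; Nash payoffs (3, 5).
Labs Inc.'s commitment gain: 6 − 3 = 3.

3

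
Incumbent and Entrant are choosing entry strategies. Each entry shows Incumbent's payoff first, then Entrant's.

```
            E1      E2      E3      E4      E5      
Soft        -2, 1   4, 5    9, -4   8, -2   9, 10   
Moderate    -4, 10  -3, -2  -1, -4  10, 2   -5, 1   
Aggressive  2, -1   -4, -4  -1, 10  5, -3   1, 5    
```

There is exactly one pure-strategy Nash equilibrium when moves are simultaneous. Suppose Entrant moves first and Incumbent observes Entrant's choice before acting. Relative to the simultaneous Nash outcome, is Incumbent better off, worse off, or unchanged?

unchanged

Incumbent best-responds to each possible Entrant move:
- E1 → Incumbent plays Aggressive (best of -2, -4, 2); Entrant gets -1.
- E2 → Incumbent plays Soft (best of 4, -3, -4); Entrant gets 5.
- E3 → Incumbent plays Soft (best of 9, -1, -1); Entrant gets -4.
- E4 → Incumbent plays Moderate (best of 8, 10, 5); Entrant gets 2.
- E5 → Incumbent plays Soft (best of 9, -5, 1); Entrant gets 10.
Among -1, 5, -4, 2, 10, the best is 10 at E5. Subgame-perfect outcome: (Soft, E5) with payoffs (9, 10).
Under simultaneous play:
Incumbent's best replies: E1→Aggressive; E2→Soft; E3→Soft; E4→Moderate; E5→Soft.
Entrant's best replies: Soft→E5; Moderate→E1; Aggressive→E3.
The unique mutual best reply is (Soft, E5), giving (9, 10).
Incumbent earns 9 sequentially versus 9 at the Nash outcome: unchanged.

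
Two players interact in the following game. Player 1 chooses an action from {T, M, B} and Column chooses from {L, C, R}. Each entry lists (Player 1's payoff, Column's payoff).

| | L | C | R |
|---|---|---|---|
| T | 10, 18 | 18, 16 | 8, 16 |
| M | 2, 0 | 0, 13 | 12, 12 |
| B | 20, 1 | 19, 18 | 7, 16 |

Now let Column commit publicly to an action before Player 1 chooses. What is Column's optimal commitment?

C

Solve by backward induction (Column leads).
- L → Player 1 plays B (best of 10, 2, 20); Column gets 1.
- C → Player 1 plays B (best of 18, 0, 19); Column gets 18.
- R → Player 1 plays M (best of 8, 12, 7); Column gets 12.
Among 1, 18, 12, the best is 18 at C. Subgame-perfect outcome: (B, C) with payoffs (19, 18).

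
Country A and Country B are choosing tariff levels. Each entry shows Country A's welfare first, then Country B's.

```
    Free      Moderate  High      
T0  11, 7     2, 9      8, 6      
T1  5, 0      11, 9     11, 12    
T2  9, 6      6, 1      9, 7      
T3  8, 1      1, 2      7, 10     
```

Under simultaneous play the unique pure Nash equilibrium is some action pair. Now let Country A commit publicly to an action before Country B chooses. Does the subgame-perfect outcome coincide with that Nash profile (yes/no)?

yes

Work backward from Country B's decision.
- T0: Country B compares 7, 9, 6 and picks Moderate; Country A would get 2.
- T1: Country B compares 0, 9, 12 and picks High; Country A would get 11.
- T2: Country B compares 6, 1, 7 and picks High; Country A would get 9.
- T3: Country B compares 1, 2, 10 and picks High; Country A would get 7.
Among 2, 11, 9, 7, the best is 11 at T1. Subgame-perfect outcome: (T1, High) with payoffs (11, 12).
Now find the simultaneous Nash equilibrium.
Country A's best replies: Free→T0; Moderate→T1; High→T1.
Country B's best replies: T0→Moderate; T1→High; T2→High; T3→High.
Only (T1, High) has each player best-responding; Nash payoffs (11, 12).
Sequential outcome (T1, High) coincides with the Nash profile (T1, High).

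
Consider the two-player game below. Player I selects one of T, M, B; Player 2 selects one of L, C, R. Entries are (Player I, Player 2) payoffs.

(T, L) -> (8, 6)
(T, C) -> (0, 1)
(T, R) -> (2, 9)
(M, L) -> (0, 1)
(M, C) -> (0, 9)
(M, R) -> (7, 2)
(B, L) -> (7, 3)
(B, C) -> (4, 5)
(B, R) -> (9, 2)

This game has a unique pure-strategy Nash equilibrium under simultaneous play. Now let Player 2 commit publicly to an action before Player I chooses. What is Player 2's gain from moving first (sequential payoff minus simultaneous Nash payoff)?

Work backward from Player I's decision.
- L: Player I compares 8, 0, 7 and picks T; Player 2 would get 6.
- C: Player I compares 0, 0, 4 and picks B; Player 2 would get 5.
- R: Player I compares 2, 7, 9 and picks B; Player 2 would get 2.
Player 2's induced payoffs are 6, 5, 2, so Player 2 commits to L. Subgame-perfect outcome: (T, L) with payoffs (8, 6).
Now find the simultaneous Nash equilibrium.
Player I's best replies: L→T; C→B; R→B.
Player 2's best replies: T→R; M→C; B→C.
Only (B, C) has each player best-responding; Nash payoffs (4, 5).
Player 2's commitment gain: 6 − 5 = 1.

1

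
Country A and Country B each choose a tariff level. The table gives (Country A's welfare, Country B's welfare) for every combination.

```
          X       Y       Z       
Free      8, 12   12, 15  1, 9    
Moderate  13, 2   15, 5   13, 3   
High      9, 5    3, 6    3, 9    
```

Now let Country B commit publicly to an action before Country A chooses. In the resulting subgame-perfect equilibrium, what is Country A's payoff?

15

Solve by backward induction (Country B leads).
- X → Country A plays Moderate (best of 8, 13, 9); Country B gets 2.
- Y → Country A plays Moderate (best of 12, 15, 3); Country B gets 5.
- Z → Country A plays Moderate (best of 1, 13, 3); Country B gets 3.
Among 2, 5, 3, the best is 5 at Y. Subgame-perfect outcome: (Moderate, Y) with payoffs (15, 5).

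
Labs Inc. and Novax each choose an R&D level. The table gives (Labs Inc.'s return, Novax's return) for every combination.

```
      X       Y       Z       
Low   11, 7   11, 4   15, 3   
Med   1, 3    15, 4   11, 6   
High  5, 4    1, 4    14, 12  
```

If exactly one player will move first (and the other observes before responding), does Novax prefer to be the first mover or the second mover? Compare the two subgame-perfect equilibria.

If Labs Inc. leads: Novax's best replies are Low→X, Med→Z, High→Z; Labs Inc.'s induced payoffs 11, 11, 14; outcome (High, Z), payoffs (14, 12).
If Novax leads: Labs Inc.'s best replies are X→Low, Y→Med, Z→Low; Novax's induced payoffs 7, 4, 3; outcome (Low, X), payoffs (11, 7).
Novax gets 7 moving first and 12 moving second, so Novax prefers to move second.

second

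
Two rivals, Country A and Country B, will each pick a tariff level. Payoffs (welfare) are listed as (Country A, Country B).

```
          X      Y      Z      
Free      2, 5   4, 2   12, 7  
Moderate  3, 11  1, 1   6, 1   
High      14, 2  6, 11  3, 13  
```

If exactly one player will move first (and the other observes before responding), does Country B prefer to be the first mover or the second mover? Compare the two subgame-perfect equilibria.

If Country A leads: Country B's best replies are Free→Z, Moderate→X, High→Z; Country A's induced payoffs 12, 3, 3; outcome (Free, Z), payoffs (12, 7).
If Country B leads: Country A's best replies are X→High, Y→High, Z→Free; Country B's induced payoffs 2, 11, 7; outcome (High, Y), payoffs (6, 11).
Country B gets 11 moving first and 7 moving second, so Country B prefers to move first.

first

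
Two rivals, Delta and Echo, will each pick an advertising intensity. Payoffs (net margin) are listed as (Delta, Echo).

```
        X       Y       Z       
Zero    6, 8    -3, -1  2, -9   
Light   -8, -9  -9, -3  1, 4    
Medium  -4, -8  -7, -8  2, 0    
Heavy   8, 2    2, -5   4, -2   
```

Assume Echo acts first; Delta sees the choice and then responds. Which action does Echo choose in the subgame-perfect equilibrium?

X

Solve by backward induction (Echo leads).
- X: BR = Heavy, leader payoff 2.
- Y: BR = Heavy, leader payoff -5.
- Z: BR = Heavy, leader payoff -2.
Maximizing over 2, -5, -2, Echo chooses X. Subgame-perfect outcome: (Heavy, X) with payoffs (8, 2).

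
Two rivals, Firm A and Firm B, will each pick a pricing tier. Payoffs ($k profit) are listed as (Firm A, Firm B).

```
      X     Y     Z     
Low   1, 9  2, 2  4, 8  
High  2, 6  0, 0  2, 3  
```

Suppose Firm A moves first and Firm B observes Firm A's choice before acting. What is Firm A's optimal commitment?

High

Solve by backward induction (Firm A leads).
- Low: BR = X, leader payoff 1.
- High: BR = X, leader payoff 2.
Among 1, 2, the best is 2 at High. Subgame-perfect outcome: (High, X) with payoffs (2, 6).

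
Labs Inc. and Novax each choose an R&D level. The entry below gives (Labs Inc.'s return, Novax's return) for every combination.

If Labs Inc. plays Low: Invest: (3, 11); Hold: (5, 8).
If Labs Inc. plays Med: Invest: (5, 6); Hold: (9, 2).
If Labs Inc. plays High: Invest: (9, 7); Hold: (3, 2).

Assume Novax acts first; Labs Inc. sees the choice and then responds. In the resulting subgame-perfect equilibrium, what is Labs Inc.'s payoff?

9

Solve by backward induction (Novax leads).
- Invest: Labs Inc. compares 3, 5, 9 and picks High; Novax would get 7.
- Hold: Labs Inc. compares 5, 9, 3 and picks Med; Novax would get 2.
Maximizing over 7, 2, Novax chooses Invest. Subgame-perfect outcome: (High, Invest) with payoffs (9, 7).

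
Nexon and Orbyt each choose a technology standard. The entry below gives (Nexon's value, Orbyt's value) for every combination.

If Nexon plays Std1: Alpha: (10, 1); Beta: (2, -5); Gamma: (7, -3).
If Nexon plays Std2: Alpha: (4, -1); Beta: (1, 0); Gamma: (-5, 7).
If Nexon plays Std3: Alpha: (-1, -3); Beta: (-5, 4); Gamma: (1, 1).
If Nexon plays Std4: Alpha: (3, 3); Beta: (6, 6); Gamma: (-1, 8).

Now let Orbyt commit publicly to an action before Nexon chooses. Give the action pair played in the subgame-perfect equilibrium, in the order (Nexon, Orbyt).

(Std4, Beta)

Solve by backward induction (Orbyt leads).
- Alpha: BR = Std1, leader payoff 1.
- Beta: BR = Std4, leader payoff 6.
- Gamma: BR = Std1, leader payoff -3.
Maximizing over 1, 6, -3, Orbyt chooses Beta. Subgame-perfect outcome: (Std4, Beta) with payoffs (6, 6).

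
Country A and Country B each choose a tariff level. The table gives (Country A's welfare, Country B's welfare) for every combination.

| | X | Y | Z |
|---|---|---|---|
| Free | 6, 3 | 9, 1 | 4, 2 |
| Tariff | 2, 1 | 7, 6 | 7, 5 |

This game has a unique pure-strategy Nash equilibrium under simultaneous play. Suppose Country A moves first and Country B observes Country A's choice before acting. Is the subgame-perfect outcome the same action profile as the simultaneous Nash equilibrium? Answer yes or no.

no

Backward induction with Country A moving first.
- Free → Country B plays X (best of 3, 1, 2); Country A gets 6.
- Tariff → Country B plays Y (best of 1, 6, 5); Country A gets 7.
Maximizing over 6, 7, Country A chooses Tariff. Subgame-perfect outcome: (Tariff, Y) with payoffs (7, 6).
For the simultaneous game, intersect best replies.
Country A's best replies: X→Free; Y→Free; Z→Tariff.
Country B's best replies: Free→X; Tariff→Y.
The unique mutual best reply is (Free, X), giving (6, 3).
Sequential outcome (Tariff, Y) differs from the Nash profile (Free, X).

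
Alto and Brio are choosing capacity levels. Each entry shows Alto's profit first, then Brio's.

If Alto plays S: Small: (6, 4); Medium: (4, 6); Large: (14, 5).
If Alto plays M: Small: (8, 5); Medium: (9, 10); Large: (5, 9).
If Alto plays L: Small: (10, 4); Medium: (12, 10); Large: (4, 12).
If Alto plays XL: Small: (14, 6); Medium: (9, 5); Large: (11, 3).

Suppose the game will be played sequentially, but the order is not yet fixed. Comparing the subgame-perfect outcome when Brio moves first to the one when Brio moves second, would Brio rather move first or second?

If Alto leads: Brio's best replies are S→Medium, M→Medium, L→Large, XL→Small; Alto's induced payoffs 4, 9, 4, 14; outcome (XL, Small), payoffs (14, 6).
If Brio leads: Alto's best replies are Small→XL, Medium→L, Large→S; Brio's induced payoffs 6, 10, 5; outcome (L, Medium), payoffs (12, 10).
Brio gets 10 moving first and 6 moving second, so Brio prefers to move first.

first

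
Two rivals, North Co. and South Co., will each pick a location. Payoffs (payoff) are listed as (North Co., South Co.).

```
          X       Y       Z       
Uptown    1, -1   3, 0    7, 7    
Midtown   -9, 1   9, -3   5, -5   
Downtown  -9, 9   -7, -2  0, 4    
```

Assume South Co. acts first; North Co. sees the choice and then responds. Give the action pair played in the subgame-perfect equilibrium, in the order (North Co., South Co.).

(Uptown, Z)

Solve by backward induction (South Co. leads).
- X → North Co. plays Uptown (best of 1, -9, -9); South Co. gets -1.
- Y → North Co. plays Midtown (best of 3, 9, -7); South Co. gets -3.
- Z → North Co. plays Uptown (best of 7, 5, 0); South Co. gets 7.
Among -1, -3, 7, the best is 7 at Z. Subgame-perfect outcome: (Uptown, Z) with payoffs (7, 7).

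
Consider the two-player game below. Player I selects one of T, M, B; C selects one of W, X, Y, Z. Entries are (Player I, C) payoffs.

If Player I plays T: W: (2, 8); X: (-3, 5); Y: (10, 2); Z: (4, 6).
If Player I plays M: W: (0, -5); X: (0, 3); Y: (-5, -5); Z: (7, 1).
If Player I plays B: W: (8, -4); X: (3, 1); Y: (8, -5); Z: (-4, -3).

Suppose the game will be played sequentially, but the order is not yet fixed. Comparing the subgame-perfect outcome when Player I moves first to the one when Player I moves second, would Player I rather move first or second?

If Player I leads: C's best replies are T→W, M→X, B→X; Player I's induced payoffs 2, 0, 3; outcome (B, X), payoffs (3, 1).
If C leads: Player I's best replies are W→B, X→B, Y→T, Z→M; C's induced payoffs -4, 1, 2, 1; outcome (T, Y), payoffs (10, 2).
Player I gets 3 moving first and 10 moving second, so Player I prefers to move second.

second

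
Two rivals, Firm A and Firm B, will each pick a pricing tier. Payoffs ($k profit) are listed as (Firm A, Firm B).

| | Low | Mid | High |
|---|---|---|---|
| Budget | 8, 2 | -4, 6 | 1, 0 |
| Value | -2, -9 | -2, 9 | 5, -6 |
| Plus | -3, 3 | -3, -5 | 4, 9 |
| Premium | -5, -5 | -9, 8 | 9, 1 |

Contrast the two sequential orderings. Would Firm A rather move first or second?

If Firm A leads: Firm B's best replies are Budget→Mid, Value→Mid, Plus→High, Premium→Mid; Firm A's induced payoffs -4, -2, 4, -9; outcome (Plus, High), payoffs (4, 9).
If Firm B leads: Firm A's best replies are Low→Budget, Mid→Value, High→Premium; Firm B's induced payoffs 2, 9, 1; outcome (Value, Mid), payoffs (-2, 9).
Firm A gets 4 moving first and -2 moving second, so Firm A prefers to move first.

first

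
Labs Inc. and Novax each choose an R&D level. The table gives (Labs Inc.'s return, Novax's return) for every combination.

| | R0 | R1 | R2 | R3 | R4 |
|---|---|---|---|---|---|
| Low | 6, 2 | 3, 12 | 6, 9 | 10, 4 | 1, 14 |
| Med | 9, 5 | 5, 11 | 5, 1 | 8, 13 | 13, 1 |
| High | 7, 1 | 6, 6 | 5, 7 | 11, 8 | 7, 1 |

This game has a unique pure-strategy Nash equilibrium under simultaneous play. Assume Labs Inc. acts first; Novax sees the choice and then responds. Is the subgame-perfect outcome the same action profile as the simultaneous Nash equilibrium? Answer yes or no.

Solve by backward induction (Labs Inc. leads).
- Low: BR = R4, leader payoff 1.
- Med: BR = R3, leader payoff 8.
- High: BR = R3, leader payoff 11.
Labs Inc.'s induced payoffs are 1, 8, 11, so Labs Inc. commits to High. Subgame-perfect outcome: (High, R3) with payoffs (11, 8).
Under simultaneous play:
Labs Inc.'s best replies: R0→Med; R1→High; R2→Low; R3→High; R4→Med.
Novax's best replies: Low→R4; Med→R3; High→R3.
The unique mutual best reply is (High, R3), giving (11, 8).
Sequential outcome (High, R3) coincides with the Nash profile (High, R3).

yes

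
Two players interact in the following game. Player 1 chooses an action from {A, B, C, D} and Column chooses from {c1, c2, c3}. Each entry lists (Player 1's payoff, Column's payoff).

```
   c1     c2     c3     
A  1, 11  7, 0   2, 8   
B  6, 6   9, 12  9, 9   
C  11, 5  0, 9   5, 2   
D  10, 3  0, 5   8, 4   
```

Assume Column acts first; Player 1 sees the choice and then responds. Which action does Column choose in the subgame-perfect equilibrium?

Solve by backward induction (Column leads).
- c1: BR = C, leader payoff 5.
- c2: BR = B, leader payoff 12.
- c3: BR = B, leader payoff 9.
Column's induced payoffs are 5, 12, 9, so Column commits to c2. Subgame-perfect outcome: (B, c2) with payoffs (9, 12).

c2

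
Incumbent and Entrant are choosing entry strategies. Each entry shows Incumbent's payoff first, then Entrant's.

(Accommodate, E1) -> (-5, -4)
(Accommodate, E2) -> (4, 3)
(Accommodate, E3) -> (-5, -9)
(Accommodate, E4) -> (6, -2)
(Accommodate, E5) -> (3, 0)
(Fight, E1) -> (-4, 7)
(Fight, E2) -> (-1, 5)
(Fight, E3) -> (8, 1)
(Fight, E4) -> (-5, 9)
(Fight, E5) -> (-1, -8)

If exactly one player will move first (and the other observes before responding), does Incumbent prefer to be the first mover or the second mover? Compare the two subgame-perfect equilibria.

first

If Incumbent leads: Entrant's best replies are Accommodate→E2, Fight→E4; Incumbent's induced payoffs 4, -5; outcome (Accommodate, E2), payoffs (4, 3).
If Entrant leads: Incumbent's best replies are E1→Fight, E2→Accommodate, E3→Fight, E4→Accommodate, E5→Accommodate; Entrant's induced payoffs 7, 3, 1, -2, 0; outcome (Fight, E1), payoffs (-4, 7).
Incumbent gets 4 moving first and -4 moving second, so Incumbent prefers to move first.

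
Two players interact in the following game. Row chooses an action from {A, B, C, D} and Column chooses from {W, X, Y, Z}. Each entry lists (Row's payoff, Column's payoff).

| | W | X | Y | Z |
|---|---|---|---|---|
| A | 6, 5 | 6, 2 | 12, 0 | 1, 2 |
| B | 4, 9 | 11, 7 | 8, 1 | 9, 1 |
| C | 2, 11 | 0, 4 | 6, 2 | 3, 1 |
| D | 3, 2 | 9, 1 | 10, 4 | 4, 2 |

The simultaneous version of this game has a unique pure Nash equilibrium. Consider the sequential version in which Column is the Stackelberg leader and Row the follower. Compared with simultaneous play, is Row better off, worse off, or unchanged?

better off

Backward induction with Column moving first.
- W → Row plays A (best of 6, 4, 2, 3); Column gets 5.
- X → Row plays B (best of 6, 11, 0, 9); Column gets 7.
- Y → Row plays A (best of 12, 8, 6, 10); Column gets 0.
- Z → Row plays B (best of 1, 9, 3, 4); Column gets 1.
Column's induced payoffs are 5, 7, 0, 1, so Column commits to X. Subgame-perfect outcome: (B, X) with payoffs (11, 7).
Now find the simultaneous Nash equilibrium.
Row's best replies: W→A; X→B; Y→A; Z→B.
Column's best replies: A→W; B→W; C→W; D→Y.
The unique mutual best reply is (A, W), giving (6, 5).
Row earns 11 sequentially versus 6 at the Nash outcome: better off.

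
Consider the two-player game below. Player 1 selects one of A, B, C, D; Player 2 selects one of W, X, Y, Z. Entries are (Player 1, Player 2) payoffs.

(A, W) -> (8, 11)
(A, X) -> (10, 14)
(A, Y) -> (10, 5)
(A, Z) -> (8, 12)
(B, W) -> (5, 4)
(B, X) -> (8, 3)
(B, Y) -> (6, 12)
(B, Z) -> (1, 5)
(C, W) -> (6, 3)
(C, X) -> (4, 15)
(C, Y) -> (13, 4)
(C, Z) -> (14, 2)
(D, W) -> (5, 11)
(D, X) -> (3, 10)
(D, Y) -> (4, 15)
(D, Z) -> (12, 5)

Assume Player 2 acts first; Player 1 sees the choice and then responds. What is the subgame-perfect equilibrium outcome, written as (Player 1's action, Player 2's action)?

Player 1 best-responds to each possible Player 2 move:
- W: BR = A, leader payoff 11.
- X: BR = A, leader payoff 14.
- Y: BR = C, leader payoff 4.
- Z: BR = C, leader payoff 2.
Maximizing over 11, 14, 4, 2, Player 2 chooses X. Subgame-perfect outcome: (A, X) with payoffs (10, 14).

(A, X)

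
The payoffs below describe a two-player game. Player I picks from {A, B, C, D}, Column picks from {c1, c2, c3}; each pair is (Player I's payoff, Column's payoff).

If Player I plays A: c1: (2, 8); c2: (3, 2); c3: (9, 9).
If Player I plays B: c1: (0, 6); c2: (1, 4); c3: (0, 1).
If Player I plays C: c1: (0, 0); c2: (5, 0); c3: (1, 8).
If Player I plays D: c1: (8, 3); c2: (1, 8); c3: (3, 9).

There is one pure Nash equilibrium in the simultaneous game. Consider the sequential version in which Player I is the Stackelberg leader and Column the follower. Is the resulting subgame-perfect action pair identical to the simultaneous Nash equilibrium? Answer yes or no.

Backward induction with Player I moving first.
- A: BR = c3, leader payoff 9.
- B: BR = c1, leader payoff 0.
- C: BR = c3, leader payoff 1.
- D: BR = c3, leader payoff 3.
Among 9, 0, 1, 3, the best is 9 at A. Subgame-perfect outcome: (A, c3) with payoffs (9, 9).
For the simultaneous game, intersect best replies.
Player I's best replies: c1→D; c2→C; c3→A.
Column's best replies: A→c3; B→c1; C→c3; D→c3.
The unique mutual best reply is (A, c3), giving (9, 9).
Sequential outcome (A, c3) coincides with the Nash profile (A, c3).

yes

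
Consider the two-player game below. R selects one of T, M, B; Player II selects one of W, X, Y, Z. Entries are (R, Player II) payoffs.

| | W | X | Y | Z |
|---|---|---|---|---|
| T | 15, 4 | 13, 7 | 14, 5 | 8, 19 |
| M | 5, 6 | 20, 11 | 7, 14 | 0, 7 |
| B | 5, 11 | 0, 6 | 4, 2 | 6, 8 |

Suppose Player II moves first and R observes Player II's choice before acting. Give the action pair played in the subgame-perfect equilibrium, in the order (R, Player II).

(T, Z)

Solve by backward induction (Player II leads).
- W → R plays T (best of 15, 5, 5); Player II gets 4.
- X → R plays M (best of 13, 20, 0); Player II gets 11.
- Y → R plays T (best of 14, 7, 4); Player II gets 5.
- Z → R plays T (best of 8, 0, 6); Player II gets 19.
Maximizing over 4, 11, 5, 19, Player II chooses Z. Subgame-perfect outcome: (T, Z) with payoffs (8, 19).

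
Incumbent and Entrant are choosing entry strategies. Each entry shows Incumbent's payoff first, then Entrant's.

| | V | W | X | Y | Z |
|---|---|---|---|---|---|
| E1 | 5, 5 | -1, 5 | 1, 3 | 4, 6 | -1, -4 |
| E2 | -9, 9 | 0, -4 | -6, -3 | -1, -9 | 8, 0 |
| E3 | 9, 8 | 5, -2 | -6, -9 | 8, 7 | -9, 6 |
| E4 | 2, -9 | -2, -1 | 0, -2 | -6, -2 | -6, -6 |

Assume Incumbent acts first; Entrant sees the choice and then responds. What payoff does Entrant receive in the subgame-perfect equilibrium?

8

Solve by backward induction (Incumbent leads).
- E1: Entrant compares 5, 5, 3, 6, -4 and picks Y; Incumbent would get 4.
- E2: Entrant compares 9, -4, -3, -9, 0 and picks V; Incumbent would get -9.
- E3: Entrant compares 8, -2, -9, 7, 6 and picks V; Incumbent would get 9.
- E4: Entrant compares -9, -1, -2, -2, -6 and picks W; Incumbent would get -2.
Maximizing over 4, -9, 9, -2, Incumbent chooses E3. Subgame-perfect outcome: (E3, V) with payoffs (9, 8).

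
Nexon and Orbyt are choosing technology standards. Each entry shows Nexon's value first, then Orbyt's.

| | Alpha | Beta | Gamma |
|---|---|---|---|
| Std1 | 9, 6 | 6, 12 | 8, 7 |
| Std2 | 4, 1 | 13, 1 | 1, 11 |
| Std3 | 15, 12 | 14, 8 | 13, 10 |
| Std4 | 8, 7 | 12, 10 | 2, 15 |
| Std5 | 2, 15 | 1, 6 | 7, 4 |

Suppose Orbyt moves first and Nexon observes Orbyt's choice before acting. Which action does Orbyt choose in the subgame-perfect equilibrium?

Alpha

Nexon best-responds to each possible Orbyt move:
- Alpha → Nexon plays Std3 (best of 9, 4, 15, 8, 2); Orbyt gets 12.
- Beta → Nexon plays Std3 (best of 6, 13, 14, 12, 1); Orbyt gets 8.
- Gamma → Nexon plays Std3 (best of 8, 1, 13, 2, 7); Orbyt gets 10.
Orbyt's induced payoffs are 12, 8, 10, so Orbyt commits to Alpha. Subgame-perfect outcome: (Std3, Alpha) with payoffs (15, 12).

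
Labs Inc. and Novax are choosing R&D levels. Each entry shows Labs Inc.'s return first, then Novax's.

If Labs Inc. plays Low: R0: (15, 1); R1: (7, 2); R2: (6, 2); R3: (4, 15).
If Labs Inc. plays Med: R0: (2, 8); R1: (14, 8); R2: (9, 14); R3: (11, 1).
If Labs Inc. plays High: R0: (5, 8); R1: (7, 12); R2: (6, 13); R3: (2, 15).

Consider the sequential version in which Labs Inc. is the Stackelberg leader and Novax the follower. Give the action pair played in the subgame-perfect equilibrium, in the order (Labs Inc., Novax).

(Med, R2)

Novax best-responds to each possible Labs Inc. move:
- Low: BR = R3, leader payoff 4.
- Med: BR = R2, leader payoff 9.
- High: BR = R3, leader payoff 2.
Labs Inc.'s induced payoffs are 4, 9, 2, so Labs Inc. commits to Med. Subgame-perfect outcome: (Med, R2) with payoffs (9, 14).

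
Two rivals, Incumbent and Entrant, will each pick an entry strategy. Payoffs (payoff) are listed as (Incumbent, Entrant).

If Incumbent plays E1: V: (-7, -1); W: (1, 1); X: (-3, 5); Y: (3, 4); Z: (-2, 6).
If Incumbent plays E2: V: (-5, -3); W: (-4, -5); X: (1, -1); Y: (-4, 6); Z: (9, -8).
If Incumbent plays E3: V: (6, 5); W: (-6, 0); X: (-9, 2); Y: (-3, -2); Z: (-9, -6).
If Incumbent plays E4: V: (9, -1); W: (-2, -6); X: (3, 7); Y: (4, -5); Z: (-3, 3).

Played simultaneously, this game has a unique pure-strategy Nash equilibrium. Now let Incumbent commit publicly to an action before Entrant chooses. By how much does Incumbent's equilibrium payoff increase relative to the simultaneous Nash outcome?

3

Work backward from Entrant's decision.
- E1 → Entrant plays Z (best of -1, 1, 5, 4, 6); Incumbent gets -2.
- E2 → Entrant plays Y (best of -3, -5, -1, 6, -8); Incumbent gets -4.
- E3 → Entrant plays V (best of 5, 0, 2, -2, -6); Incumbent gets 6.
- E4 → Entrant plays X (best of -1, -6, 7, -5, 3); Incumbent gets 3.
Among -2, -4, 6, 3, the best is 6 at E3. Subgame-perfect outcome: (E3, V) with payoffs (6, 5).
For the simultaneous game, intersect best replies.
Incumbent's best replies: V→E4; W→E1; X→E4; Y→E4; Z→E2.
Entrant's best replies: E1→Z; E2→Y; E3→V; E4→X.
Only (E4, X) has each player best-responding; Nash payoffs (3, 7).
Incumbent's commitment gain: 6 − 3 = 3.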